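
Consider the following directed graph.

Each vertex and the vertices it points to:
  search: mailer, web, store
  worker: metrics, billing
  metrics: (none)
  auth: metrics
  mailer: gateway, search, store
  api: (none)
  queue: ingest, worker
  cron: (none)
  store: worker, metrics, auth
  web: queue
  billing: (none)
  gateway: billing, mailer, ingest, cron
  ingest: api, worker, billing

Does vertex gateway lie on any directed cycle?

Yes

gateway is on a cycle iff gateway can reach itself via ≥1 edge.
gateway → mailer → gateway — yes.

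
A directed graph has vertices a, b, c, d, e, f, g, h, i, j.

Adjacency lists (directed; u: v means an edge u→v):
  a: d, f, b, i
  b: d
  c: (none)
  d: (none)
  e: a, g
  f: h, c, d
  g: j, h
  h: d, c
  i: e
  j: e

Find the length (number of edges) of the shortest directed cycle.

For each vertex v, BFS finds the shortest path from v back to v.
The shortest such closed walk is a → i → e → a, length 3.

3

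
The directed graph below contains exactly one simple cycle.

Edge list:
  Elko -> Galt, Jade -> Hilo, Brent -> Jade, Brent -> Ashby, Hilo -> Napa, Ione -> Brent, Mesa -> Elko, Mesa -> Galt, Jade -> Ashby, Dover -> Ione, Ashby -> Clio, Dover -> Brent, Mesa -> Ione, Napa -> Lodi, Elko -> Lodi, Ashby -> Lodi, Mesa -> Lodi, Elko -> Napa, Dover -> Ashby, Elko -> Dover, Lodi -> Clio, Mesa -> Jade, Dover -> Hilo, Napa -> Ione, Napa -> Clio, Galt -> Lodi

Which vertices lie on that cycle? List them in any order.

Hilo, Ione, Jade, Napa, Brent

DFS with gray/black marking from Ione:
Ione gray
  Brent gray
    Jade gray
      Ashby gray
        Clio gray
        Clio black
        Lodi gray
          Lodi→Clio: Clio black — skip
        Lodi black
      Ashby black
      Hilo gray
        Napa gray
          Napa→Ione: Ione is gray → back edge
Back edge closes the cycle Ione → Brent → Jade → Hilo → Napa → Ione; its vertices are {Hilo, Ione, Jade, Napa, Brent}.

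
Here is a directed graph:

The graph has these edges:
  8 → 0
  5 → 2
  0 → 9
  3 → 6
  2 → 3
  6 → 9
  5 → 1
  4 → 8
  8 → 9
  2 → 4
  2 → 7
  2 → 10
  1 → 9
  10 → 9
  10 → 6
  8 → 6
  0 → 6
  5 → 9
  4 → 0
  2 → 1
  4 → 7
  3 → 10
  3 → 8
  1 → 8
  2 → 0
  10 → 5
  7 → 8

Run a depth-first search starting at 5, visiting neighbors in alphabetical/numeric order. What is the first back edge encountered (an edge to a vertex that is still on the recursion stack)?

DFS from 5 (visiting neighbors in alphabetical/numeric order); mark gray on enter, black on exit:
5 gray
  1 gray
    8 gray
      0 gray
        6 gray
          9 gray
          9 black
        6 black
        0→9: 9 black — skip
      0 black
      8→6: 6 black — skip
      8→9: 9 black — skip
    8 black
    1→9: 9 black — skip
  1 black
  2 gray
    2→0: 0 black — skip
    2→1: 1 black — skip
    3 gray
      3→6: 6 black — skip
      3→8: 8 black — skip
      10 gray
        10→5: 5 is gray → back edge
First back edge: 10 → 5.

10→5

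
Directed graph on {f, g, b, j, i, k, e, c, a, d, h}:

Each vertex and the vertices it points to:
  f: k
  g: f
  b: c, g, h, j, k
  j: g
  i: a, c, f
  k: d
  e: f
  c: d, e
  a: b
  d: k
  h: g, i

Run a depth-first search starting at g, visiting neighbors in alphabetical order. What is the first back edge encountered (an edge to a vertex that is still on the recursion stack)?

DFS from g (visiting neighbors in alphabetical order); mark gray on enter, black on exit:
g gray
  f gray
    k gray
      d gray
        d→k: k is gray → back edge
First back edge: d → k.

d→k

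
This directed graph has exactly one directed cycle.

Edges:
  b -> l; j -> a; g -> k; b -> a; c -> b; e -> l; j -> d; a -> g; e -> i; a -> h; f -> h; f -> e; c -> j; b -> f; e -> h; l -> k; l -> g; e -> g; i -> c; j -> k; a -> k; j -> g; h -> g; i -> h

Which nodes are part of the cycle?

b, c, e, f, i

DFS with gray/black marking from c:
c gray
  b gray
    l gray
      g gray
        k gray
        k black
      g black
      l→k: k black — skip
    l black
    a gray
      a→g: g black — skip
      h gray
        h→g: g black — skip
      h black
      a→k: k black — skip
    a black
    f gray
      f→h: h black — skip
      e gray
        e→l: l black — skip
        e→h: h black — skip
        e→g: g black — skip
        i gray
          i→h: h black — skip
          i→c: c is gray → back edge
Back edge closes the cycle c → b → f → e → i → c; its vertices are {b, c, e, f, i}.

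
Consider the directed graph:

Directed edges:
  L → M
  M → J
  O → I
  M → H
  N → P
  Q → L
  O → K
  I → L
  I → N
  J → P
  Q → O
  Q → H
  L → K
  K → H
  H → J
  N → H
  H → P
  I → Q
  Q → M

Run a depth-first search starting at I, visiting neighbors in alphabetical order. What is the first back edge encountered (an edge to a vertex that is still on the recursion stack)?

O→I

DFS from I (visiting neighbors in alphabetical order); mark gray on enter, black on exit:
I gray
  L gray
    K gray
      H gray
        J gray
          P gray
          P black
        J black
        H→P: P black — skip
      H black
    K black
    M gray
      M→H: H black — skip
      M→J: J black — skip
    M black
  L black
  N gray
    N→H: H black — skip
    N→P: P black — skip
  N black
  Q gray
    Q→H: H black — skip
    Q→L: L black — skip
    Q→M: M black — skip
    O gray
      O→I: I is gray → back edge
First back edge: O → I.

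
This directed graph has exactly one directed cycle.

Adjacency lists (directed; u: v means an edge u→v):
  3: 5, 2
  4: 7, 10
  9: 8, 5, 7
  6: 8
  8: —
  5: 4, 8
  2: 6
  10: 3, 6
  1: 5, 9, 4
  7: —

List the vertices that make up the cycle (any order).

3, 4, 5, 10

DFS with gray/black marking from 4:
4 gray
  7 gray
  7 black
  10 gray
    3 gray
      5 gray
        5→4: 4 is gray → back edge
Back edge closes the cycle 4 → 10 → 3 → 5 → 4; its vertices are {3, 4, 5, 10}.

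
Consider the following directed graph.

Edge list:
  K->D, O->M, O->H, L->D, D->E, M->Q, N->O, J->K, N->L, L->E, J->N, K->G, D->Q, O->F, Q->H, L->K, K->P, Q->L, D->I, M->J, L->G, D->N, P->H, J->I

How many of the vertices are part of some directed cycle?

8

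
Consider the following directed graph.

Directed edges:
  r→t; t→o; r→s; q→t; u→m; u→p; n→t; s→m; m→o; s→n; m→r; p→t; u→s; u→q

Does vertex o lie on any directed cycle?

o lies on a cycle iff there is a path from o back to itself.
Exploring from o, it never reaches itself; equivalently, its strongly connected component is a singleton.

No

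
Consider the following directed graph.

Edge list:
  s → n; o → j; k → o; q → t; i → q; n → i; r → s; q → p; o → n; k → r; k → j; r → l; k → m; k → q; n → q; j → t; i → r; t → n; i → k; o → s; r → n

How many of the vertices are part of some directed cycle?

9

A vertex is on a directed cycle iff it belongs to a strongly connected component of size ≥ 2 (or has a self-loop).
The vertices on cycles are {i, j, k, n, o, q, r, s, t} — 9 in total.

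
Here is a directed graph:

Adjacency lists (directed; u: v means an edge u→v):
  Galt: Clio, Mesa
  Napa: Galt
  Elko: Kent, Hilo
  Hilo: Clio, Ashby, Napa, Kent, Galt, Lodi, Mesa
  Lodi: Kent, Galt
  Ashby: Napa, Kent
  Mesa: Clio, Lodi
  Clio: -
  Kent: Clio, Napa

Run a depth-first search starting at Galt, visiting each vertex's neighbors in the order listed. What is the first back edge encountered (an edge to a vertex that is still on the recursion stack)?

DFS from Galt (visiting each vertex's neighbors in the order listed); mark gray on enter, black on exit:
Galt gray
  Clio gray
  Clio black
  Mesa gray
    Mesa→Clio: Clio black — skip
    Lodi gray
      Kent gray
        Kent→Clio: Clio black — skip
        Napa gray
          Napa→Galt: Galt is gray → back edge
First back edge: Napa → Galt.

Napa→Galt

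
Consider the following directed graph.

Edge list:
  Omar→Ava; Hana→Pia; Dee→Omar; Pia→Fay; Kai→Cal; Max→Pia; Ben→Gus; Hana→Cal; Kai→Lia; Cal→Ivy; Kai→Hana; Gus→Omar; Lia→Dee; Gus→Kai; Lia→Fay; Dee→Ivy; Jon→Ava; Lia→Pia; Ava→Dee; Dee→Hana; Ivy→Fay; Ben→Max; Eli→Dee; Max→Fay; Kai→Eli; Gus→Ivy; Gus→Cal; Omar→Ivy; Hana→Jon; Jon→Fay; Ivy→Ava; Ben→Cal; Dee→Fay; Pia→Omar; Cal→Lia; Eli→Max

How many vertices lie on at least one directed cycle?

9

A vertex is on a directed cycle iff it belongs to a strongly connected component of size ≥ 2 (or has a self-loop).
The vertices on cycles are {Ava, Cal, Dee, Ivy, Jon, Lia, Pia, Hana, Omar} — 9 in total.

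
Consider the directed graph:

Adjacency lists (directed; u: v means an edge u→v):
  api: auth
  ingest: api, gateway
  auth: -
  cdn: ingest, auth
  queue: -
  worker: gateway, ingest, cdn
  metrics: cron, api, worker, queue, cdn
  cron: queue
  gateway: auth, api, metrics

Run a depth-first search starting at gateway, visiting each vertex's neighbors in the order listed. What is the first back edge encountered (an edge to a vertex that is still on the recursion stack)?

worker→gateway

DFS from gateway (visiting each vertex's neighbors in the order listed); mark gray on enter, black on exit:
gateway gray
  auth gray
  auth black
  api gray
    api→auth: auth black — skip
  api black
  metrics gray
    cron gray
      queue gray
      queue black
    cron black
    metrics→api: api black — skip
    worker gray
      worker→gateway: gateway is gray → back edge
First back edge: worker → gateway.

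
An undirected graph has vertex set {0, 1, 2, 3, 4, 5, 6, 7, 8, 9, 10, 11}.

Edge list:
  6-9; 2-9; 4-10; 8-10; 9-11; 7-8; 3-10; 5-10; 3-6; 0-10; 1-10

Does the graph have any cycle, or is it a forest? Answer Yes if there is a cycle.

No

DFS, tracking each vertex's parent; an edge to a visited non-parent vertex closes a cycle.
Start from 5:
visit 5 (parent –)
  visit 10 (parent 5)
    visit 8 (parent 10)
      8–10: parent, skip
      visit 7 (parent 8)
        7–8: parent, skip
    10–5: parent, skip
    visit 3 (parent 10)
      3–10: parent, skip
      visit 6 (parent 3)
        6–3: parent, skip
        visit 9 (parent 6)
          visit 2 (parent 9)
            2–9: parent, skip
          9–6: parent, skip
          visit 11 (parent 9)
            11–9: parent, skip
    visit 0 (parent 10)
      0–10: parent, skip
    visit 1 (parent 10)
      1–10: parent, skip
    visit 4 (parent 10)
      4–10: parent, skip
No non-parent visited neighbor found — the graph is a forest.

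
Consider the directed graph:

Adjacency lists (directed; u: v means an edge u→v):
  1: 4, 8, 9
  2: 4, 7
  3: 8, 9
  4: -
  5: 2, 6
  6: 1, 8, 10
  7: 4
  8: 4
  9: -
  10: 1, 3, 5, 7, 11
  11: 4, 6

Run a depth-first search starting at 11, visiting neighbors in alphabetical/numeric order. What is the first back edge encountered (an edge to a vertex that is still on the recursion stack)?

DFS from 11 (visiting neighbors in alphabetical/numeric order); mark gray on enter, black on exit:
11 gray
  4 gray
  4 black
  6 gray
    1 gray
      1→4: 4 black — skip
      8 gray
        8→4: 4 black — skip
      8 black
      9 gray
      9 black
    1 black
    6→8: 8 black — skip
    10 gray
      10→1: 1 black — skip
      3 gray
        3→8: 8 black — skip
        3→9: 9 black — skip
      3 black
      5 gray
        2 gray
          2→4: 4 black — skip
          7 gray
            7→4: 4 black — skip
          7 black
        2 black
        5→6: 6 is gray → back edge
First back edge: 5 → 6.

5->6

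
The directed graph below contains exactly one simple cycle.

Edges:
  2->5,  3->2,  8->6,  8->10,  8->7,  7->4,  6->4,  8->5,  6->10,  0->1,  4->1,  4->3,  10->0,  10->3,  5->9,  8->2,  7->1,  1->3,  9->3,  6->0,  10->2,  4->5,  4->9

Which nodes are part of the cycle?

DFS with gray/black marking from 2:
2 gray
  5 gray
    9 gray
      3 gray
        3→2: 2 is gray → back edge
Back edge closes the cycle 2 → 5 → 9 → 3 → 2; its vertices are {2, 3, 5, 9}.

2, 3, 5, 9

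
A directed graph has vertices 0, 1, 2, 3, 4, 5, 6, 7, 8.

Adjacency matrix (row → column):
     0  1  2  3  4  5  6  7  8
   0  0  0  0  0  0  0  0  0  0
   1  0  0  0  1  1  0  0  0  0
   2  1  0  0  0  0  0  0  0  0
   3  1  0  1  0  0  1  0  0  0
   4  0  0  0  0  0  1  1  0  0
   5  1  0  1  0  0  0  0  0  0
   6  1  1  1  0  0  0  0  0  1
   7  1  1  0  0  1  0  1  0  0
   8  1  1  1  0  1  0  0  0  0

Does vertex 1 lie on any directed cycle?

Yes

1 is on a cycle iff 1 can reach itself via ≥1 edge.
1 → 4 → 6 → 1 — yes.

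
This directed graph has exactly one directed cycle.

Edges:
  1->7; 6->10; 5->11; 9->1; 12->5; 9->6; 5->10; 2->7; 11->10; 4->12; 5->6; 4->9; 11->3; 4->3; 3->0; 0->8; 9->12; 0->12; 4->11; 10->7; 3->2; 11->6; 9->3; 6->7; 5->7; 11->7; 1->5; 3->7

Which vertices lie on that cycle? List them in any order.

DFS with gray/black marking from 3:
3 gray
  0 gray
    8 gray
    8 black
    12 gray
      5 gray
        11 gray
          11→3: 3 is gray → back edge
Back edge closes the cycle 3 → 0 → 12 → 5 → 11 → 3; its vertices are {0, 3, 5, 11, 12}.

0, 3, 5, 11, 12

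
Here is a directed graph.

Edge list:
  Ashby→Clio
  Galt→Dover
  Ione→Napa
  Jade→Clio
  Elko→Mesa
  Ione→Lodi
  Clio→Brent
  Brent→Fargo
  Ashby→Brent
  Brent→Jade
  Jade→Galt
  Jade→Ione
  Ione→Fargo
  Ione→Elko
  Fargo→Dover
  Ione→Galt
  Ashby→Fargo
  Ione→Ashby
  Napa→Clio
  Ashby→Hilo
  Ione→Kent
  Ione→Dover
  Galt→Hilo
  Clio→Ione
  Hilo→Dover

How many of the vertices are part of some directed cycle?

6

A vertex is on a directed cycle iff it belongs to a strongly connected component of size ≥ 2 (or has a self-loop).
The vertices on cycles are {Clio, Ione, Jade, Napa, Ashby, Brent} — 6 in total.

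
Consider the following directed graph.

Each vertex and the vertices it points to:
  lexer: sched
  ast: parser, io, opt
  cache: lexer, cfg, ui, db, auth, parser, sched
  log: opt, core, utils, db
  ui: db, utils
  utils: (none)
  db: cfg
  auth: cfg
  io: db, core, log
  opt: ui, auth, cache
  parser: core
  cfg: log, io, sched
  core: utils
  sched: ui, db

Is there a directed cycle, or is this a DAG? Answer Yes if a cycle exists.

DFS with white/gray/black marking, starting from ui:
ui gray
  db gray
    cfg gray
      log gray
        opt gray
          opt→ui: ui is gray → back edge
Back edge found, so a cycle exists: ui → db → cfg → log → opt → ui.

Yes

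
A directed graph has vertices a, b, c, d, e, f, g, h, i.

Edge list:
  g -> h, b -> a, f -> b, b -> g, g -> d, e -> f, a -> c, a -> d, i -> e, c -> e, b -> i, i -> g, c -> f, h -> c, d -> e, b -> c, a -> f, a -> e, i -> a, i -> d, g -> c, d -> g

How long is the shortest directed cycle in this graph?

2

For each vertex v, BFS finds the shortest path from v back to v.
The shortest such closed walk is g → d → g, length 2.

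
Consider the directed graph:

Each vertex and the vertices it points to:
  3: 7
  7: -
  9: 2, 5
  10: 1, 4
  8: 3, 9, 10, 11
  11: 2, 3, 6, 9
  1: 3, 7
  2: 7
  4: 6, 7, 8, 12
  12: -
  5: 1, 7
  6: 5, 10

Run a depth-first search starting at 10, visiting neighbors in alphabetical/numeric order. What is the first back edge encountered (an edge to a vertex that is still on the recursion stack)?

DFS from 10 (visiting neighbors in alphabetical/numeric order); mark gray on enter, black on exit:
10 gray
  1 gray
    3 gray
      7 gray
      7 black
    3 black
    1→7: 7 black — skip
  1 black
  4 gray
    6 gray
      5 gray
        5→1: 1 black — skip
        5→7: 7 black — skip
      5 black
      6→10: 10 is gray → back edge
First back edge: 6 → 10.

6→10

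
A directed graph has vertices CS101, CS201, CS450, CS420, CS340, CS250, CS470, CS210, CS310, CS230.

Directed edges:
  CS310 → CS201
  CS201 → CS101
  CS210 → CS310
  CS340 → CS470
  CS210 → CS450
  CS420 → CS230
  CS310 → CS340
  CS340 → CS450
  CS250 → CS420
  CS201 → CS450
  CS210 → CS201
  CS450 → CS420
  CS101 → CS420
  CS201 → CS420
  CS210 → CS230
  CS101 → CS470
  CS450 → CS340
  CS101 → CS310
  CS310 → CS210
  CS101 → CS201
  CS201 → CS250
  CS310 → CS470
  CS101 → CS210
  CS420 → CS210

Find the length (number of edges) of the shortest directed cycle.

2

For each vertex v, BFS finds the shortest path from v back to v.
The shortest such closed walk is CS101 → CS201 → CS101, length 2.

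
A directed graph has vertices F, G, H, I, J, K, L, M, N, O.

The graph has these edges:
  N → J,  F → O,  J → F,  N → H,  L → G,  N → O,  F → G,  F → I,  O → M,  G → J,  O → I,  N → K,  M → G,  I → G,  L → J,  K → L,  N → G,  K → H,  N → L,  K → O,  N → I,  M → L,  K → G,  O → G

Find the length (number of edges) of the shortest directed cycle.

For each vertex v, BFS finds the shortest path from v back to v.
The shortest such closed walk is J → F → G → J, length 3.

3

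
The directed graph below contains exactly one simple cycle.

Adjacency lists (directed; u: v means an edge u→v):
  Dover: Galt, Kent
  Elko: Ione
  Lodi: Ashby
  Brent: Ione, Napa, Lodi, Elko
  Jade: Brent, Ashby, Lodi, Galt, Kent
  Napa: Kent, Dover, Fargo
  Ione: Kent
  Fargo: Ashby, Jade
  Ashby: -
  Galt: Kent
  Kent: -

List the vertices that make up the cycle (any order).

Jade, Napa, Brent, Fargo

DFS with gray/black marking from Jade:
Jade gray
  Brent gray
    Ione gray
      Kent gray
      Kent black
    Ione black
    Napa gray
      Napa→Kent: Kent black — skip
      Dover gray
        Galt gray
          Galt→Kent: Kent black — skip
        Galt black
        Dover→Kent: Kent black — skip
      Dover black
      Fargo gray
        Ashby gray
        Ashby black
        Fargo→Jade: Jade is gray → back edge
Back edge closes the cycle Jade → Brent → Napa → Fargo → Jade; its vertices are {Jade, Napa, Brent, Fargo}.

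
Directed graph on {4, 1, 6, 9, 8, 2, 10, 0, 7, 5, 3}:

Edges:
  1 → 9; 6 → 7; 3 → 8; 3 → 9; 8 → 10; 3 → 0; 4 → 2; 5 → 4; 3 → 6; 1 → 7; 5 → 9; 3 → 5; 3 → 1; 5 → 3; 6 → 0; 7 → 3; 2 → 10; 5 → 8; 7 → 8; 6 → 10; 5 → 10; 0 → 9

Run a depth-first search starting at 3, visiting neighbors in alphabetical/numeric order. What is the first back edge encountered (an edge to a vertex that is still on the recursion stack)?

7→3

DFS from 3 (visiting neighbors in alphabetical/numeric order); mark gray on enter, black on exit:
3 gray
  0 gray
    9 gray
    9 black
  0 black
  1 gray
    7 gray
      7→3: 3 is gray → back edge
First back edge: 7 → 3.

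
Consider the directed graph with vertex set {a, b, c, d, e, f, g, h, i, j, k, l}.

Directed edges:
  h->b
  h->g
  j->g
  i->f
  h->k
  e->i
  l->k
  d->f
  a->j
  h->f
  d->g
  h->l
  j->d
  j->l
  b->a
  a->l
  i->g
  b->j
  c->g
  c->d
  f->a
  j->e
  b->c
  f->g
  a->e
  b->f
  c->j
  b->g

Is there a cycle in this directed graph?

DFS with white/gray/black marking, starting from e:
e gray
  i gray
    f gray
      g gray
      g black
      a gray
        j gray
          j→g: g black — skip
          l gray
            k gray
            k black
          l black
          d gray
            d→g: g black — skip
            d→f: f is gray → back edge
Back edge found, so a cycle exists: f → a → j → d → f.

Yes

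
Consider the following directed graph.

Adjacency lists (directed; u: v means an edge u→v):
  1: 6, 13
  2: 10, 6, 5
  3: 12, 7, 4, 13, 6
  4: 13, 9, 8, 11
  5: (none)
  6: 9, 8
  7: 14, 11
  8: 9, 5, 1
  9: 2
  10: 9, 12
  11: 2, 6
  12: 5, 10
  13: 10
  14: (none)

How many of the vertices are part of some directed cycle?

A vertex is on a directed cycle iff it belongs to a strongly connected component of size ≥ 2 (or has a self-loop).
The vertices on cycles are {1, 2, 6, 8, 9, 10, 12, 13} — 8 in total.

8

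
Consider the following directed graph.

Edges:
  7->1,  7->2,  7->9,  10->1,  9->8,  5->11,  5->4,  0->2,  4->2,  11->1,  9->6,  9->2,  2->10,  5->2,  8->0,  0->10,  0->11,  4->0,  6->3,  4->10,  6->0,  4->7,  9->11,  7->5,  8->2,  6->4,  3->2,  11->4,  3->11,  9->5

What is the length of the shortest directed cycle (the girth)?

3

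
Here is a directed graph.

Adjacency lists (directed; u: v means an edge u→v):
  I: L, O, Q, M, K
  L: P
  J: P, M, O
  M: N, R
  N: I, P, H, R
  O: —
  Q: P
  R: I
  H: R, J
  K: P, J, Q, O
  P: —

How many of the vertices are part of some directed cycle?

A vertex is on a directed cycle iff it belongs to a strongly connected component of size ≥ 2 (or has a self-loop).
The vertices on cycles are {H, I, J, K, M, N, R} — 7 in total.

7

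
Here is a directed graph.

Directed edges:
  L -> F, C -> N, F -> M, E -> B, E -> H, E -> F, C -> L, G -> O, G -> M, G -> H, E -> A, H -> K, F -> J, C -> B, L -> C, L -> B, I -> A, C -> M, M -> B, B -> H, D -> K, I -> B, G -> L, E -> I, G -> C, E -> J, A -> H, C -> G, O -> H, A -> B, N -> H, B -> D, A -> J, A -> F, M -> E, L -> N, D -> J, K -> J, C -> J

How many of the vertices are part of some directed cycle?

8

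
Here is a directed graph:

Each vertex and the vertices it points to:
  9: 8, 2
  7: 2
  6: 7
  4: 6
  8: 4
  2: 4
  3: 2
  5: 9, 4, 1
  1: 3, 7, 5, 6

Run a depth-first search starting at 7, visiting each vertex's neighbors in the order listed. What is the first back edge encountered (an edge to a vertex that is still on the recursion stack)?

6->7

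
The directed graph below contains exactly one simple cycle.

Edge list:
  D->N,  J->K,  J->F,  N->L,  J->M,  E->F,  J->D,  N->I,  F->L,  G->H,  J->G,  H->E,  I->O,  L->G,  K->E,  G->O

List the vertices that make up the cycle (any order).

E, F, G, H, L

DFS with gray/black marking from G:
G gray
  O gray
  O black
  H gray
    E gray
      F gray
        L gray
          L→G: G is gray → back edge
Back edge closes the cycle G → H → E → F → L → G; its vertices are {E, F, G, H, L}.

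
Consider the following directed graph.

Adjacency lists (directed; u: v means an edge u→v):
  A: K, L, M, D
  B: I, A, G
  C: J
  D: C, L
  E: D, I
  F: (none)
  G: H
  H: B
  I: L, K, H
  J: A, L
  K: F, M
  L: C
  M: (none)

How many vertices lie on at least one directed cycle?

9

A vertex is on a directed cycle iff it belongs to a strongly connected component of size ≥ 2 (or has a self-loop).
The vertices on cycles are {A, B, C, D, G, H, I, J, L} — 9 in total.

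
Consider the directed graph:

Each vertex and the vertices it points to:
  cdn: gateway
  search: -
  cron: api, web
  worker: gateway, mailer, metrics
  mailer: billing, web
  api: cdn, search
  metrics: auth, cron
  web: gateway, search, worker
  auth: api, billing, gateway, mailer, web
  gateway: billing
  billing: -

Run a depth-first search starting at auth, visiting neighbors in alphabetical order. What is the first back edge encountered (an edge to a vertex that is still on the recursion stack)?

worker->mailer

DFS from auth (visiting neighbors in alphabetical order); mark gray on enter, black on exit:
auth gray
  api gray
    cdn gray
      gateway gray
        billing gray
        billing black
      gateway black
    cdn black
    search gray
    search black
  api black
  auth→billing: billing black — skip
  auth→gateway: gateway black — skip
  mailer gray
    mailer→billing: billing black — skip
    web gray
      web→gateway: gateway black — skip
      web→search: search black — skip
      worker gray
        worker→gateway: gateway black — skip
        worker→mailer: mailer is gray → back edge
First back edge: worker → mailer.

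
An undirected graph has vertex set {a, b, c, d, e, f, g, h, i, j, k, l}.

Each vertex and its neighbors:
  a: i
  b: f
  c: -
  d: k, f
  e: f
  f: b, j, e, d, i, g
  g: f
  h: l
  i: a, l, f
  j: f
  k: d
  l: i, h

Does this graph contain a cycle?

DFS, tracking each vertex's parent; an edge to a visited non-parent vertex closes a cycle.
Start from a:
visit a (parent –)
  visit i (parent a)
    i–a: parent, skip
    visit l (parent i)
      l–i: parent, skip
      visit h (parent l)
        h–l: parent, skip
    visit f (parent i)
      visit b (parent f)
        b–f: parent, skip
      visit j (parent f)
        j–f: parent, skip
      visit e (parent f)
        e–f: parent, skip
      visit d (parent f)
        visit k (parent d)
          k–d: parent, skip
        d–f: parent, skip
      f–i: parent, skip
      visit g (parent f)
        g–f: parent, skip
visit c (parent –)
No non-parent visited neighbor found — the graph is a forest.

No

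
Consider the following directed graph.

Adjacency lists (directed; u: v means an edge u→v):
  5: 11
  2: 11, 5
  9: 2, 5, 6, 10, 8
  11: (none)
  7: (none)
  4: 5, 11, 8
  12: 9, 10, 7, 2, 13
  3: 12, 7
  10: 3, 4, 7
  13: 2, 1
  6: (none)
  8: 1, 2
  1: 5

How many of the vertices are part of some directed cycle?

A vertex is on a directed cycle iff it belongs to a strongly connected component of size ≥ 2 (or has a self-loop).
The vertices on cycles are {3, 9, 10, 12} — 4 in total.

4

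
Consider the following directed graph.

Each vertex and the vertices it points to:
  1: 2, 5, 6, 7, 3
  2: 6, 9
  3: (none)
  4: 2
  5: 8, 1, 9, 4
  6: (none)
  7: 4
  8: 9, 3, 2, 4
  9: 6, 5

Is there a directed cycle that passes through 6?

No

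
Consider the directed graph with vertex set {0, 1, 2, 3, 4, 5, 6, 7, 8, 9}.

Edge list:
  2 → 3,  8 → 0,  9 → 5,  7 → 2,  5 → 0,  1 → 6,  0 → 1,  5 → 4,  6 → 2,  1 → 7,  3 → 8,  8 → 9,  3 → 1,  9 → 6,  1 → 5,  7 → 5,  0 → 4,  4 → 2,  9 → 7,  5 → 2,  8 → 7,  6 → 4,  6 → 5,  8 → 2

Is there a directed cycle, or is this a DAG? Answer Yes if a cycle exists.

DFS with white/gray/black marking, starting from 4:
4 gray
  2 gray
    3 gray
      1 gray
        7 gray
          5 gray
            5→4: 4 is gray → back edge
Back edge found, so a cycle exists: 4 → 2 → 3 → 1 → 7 → 5 → 4.

Yes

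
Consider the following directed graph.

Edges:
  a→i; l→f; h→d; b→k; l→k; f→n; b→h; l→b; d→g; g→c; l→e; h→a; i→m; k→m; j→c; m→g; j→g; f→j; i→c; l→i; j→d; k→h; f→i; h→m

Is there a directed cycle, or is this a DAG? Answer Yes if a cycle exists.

DFS with white/gray/black marking, starting from c:
c gray
c black
a gray
  i gray
    i→c: c black — skip
    m gray
      g gray
        g→c: c black — skip
      g black
    m black
  i black
a black
b gray
  h gray
    d gray
      d→g: g black — skip
    d black
    h→m: m black — skip
    h→a: a black — skip
  h black
  k gray
    k→m: m black — skip
    k→h: h black — skip
  k black
b black
e gray
e black
f gray
  j gray
    j→c: c black — skip
    j→g: g black — skip
    j→d: d black — skip
  j black
  f→i: i black — skip
  n gray
  n black
f black
l gray
  l→e: e black — skip
  l→i: i black — skip
  l→b: b black — skip
  l→k: k black — skip
  l→f: f black — skip
l black
Every edge goes to a white or black vertex — no back edge, so the graph is acyclic.

No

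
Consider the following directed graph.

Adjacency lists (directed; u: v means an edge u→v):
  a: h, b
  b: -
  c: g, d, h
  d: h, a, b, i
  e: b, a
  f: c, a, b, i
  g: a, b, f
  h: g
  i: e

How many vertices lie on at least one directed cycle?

8

A vertex is on a directed cycle iff it belongs to a strongly connected component of size ≥ 2 (or has a self-loop).
The vertices on cycles are {a, c, d, e, f, g, h, i} — 8 in total.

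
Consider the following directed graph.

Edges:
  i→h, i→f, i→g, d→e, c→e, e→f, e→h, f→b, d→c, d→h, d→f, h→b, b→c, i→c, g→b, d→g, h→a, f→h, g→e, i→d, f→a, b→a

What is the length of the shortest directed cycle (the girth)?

4

For each vertex v, BFS finds the shortest path from v back to v.
The shortest such closed walk is c → e → f → b → c, length 4.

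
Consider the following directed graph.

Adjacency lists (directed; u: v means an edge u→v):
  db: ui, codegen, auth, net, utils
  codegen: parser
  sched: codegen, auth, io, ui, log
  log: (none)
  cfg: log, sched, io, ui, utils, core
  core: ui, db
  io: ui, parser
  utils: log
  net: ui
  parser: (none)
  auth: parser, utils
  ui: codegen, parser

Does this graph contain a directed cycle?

DFS with white/gray/black marking, starting from log:
log gray
log black
db gray
  ui gray
    codegen gray
      parser gray
      parser black
    codegen black
    ui→parser: parser black — skip
  ui black
  db→codegen: codegen black — skip
  auth gray
    auth→parser: parser black — skip
    utils gray
      utils→log: log black — skip
    utils black
  auth black
  net gray
    net→ui: ui black — skip
  net black
  db→utils: utils black — skip
db black
sched gray
  sched→codegen: codegen black — skip
  sched→auth: auth black — skip
  io gray
    io→ui: ui black — skip
    io→parser: parser black — skip
  io black
  sched→ui: ui black — skip
  sched→log: log black — skip
sched black
cfg gray
  cfg→log: log black — skip
  cfg→sched: sched black — skip
  cfg→io: io black — skip
  cfg→ui: ui black — skip
  cfg→utils: utils black — skip
  core gray
    core→ui: ui black — skip
    core→db: db black — skip
  core black
cfg black
Every edge goes to a white or black vertex — no back edge, so the graph is acyclic.

No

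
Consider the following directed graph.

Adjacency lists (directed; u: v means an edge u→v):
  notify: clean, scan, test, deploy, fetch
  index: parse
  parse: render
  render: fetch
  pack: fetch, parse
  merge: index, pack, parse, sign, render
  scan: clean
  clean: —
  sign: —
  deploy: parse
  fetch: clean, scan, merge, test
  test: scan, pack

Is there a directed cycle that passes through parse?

Yes

parse is on a cycle iff parse can reach itself via ≥1 edge.
parse → render → fetch → merge → parse — yes.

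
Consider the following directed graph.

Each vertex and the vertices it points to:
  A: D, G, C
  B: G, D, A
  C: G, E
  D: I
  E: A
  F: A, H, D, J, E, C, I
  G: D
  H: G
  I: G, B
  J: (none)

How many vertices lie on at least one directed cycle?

A vertex is on a directed cycle iff it belongs to a strongly connected component of size ≥ 2 (or has a self-loop).
The vertices on cycles are {A, B, C, D, E, G, I} — 7 in total.

7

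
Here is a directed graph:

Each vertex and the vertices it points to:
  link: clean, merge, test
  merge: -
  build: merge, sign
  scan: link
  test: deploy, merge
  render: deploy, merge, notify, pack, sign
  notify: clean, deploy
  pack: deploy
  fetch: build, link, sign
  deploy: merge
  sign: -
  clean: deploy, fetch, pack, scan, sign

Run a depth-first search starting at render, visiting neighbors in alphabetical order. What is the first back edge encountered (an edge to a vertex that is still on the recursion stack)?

link->clean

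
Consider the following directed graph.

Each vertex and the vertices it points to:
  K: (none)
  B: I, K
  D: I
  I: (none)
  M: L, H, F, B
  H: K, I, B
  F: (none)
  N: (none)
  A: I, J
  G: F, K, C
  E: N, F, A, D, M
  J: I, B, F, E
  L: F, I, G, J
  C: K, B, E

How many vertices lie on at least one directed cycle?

7

A vertex is on a directed cycle iff it belongs to a strongly connected component of size ≥ 2 (or has a self-loop).
The vertices on cycles are {A, C, E, G, J, L, M} — 7 in total.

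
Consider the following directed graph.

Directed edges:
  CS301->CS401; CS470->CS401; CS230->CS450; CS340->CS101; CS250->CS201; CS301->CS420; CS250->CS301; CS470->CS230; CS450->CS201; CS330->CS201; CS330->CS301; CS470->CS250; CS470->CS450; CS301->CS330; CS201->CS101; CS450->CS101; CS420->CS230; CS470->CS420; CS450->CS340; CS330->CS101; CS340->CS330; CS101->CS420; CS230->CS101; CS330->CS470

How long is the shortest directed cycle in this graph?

2

For each vertex v, BFS finds the shortest path from v back to v.
The shortest such closed walk is CS330 → CS301 → CS330, length 2.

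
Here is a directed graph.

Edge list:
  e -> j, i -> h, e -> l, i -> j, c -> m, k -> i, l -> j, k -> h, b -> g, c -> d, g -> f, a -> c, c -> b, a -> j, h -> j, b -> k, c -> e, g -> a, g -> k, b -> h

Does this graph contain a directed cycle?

DFS with white/gray/black marking, starting from j:
j gray
j black
a gray
  c gray
    e gray
      e→j: j black — skip
      l gray
        l→j: j black — skip
      l black
    e black
    b gray
      g gray
        g→a: a is gray → back edge
Back edge found, so a cycle exists: a → c → b → g → a.

Yes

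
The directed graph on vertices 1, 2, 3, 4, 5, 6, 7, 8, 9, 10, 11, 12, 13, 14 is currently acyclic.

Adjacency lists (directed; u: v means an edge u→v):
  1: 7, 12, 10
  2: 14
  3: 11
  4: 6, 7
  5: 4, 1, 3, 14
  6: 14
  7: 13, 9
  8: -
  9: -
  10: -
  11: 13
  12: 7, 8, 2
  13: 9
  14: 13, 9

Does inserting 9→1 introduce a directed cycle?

Yes

Adding 9→1 creates a cycle iff 1 can already reach 9.
Path from 1: 1 → 7 → 9.
So 1 → … → 9 → 1 is a cycle.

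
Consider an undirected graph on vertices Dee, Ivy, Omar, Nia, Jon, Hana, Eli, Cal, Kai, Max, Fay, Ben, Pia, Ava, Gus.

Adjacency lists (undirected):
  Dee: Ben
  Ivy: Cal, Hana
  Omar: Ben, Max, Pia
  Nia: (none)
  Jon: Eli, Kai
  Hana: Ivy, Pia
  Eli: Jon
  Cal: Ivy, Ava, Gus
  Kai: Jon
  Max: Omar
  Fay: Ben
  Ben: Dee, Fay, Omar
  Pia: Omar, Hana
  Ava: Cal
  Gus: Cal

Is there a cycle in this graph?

DFS, tracking each vertex's parent; an edge to a visited non-parent vertex closes a cycle.
Start from Eli:
visit Eli (parent –)
  visit Jon (parent Eli)
    Jon–Eli: parent, skip
    visit Kai (parent Jon)
      Kai–Jon: parent, skip
visit Dee (parent –)
  visit Ben (parent Dee)
    Ben–Dee: parent, skip
    visit Fay (parent Ben)
      Fay–Ben: parent, skip
    visit Omar (parent Ben)
      Omar–Ben: parent, skip
      visit Max (parent Omar)
        Max–Omar: parent, skip
      visit Pia (parent Omar)
        Pia–Omar: parent, skip
        visit Hana (parent Pia)
          visit Ivy (parent Hana)
            visit Cal (parent Ivy)
              Cal–Ivy: parent, skip
              visit Ava (parent Cal)
                Ava–Cal: parent, skip
              visit Gus (parent Cal)
                Gus–Cal: parent, skip
            Ivy–Hana: parent, skip
          Hana–Pia: parent, skip
visit Nia (parent –)
No non-parent visited neighbor found — the graph is a forest.

No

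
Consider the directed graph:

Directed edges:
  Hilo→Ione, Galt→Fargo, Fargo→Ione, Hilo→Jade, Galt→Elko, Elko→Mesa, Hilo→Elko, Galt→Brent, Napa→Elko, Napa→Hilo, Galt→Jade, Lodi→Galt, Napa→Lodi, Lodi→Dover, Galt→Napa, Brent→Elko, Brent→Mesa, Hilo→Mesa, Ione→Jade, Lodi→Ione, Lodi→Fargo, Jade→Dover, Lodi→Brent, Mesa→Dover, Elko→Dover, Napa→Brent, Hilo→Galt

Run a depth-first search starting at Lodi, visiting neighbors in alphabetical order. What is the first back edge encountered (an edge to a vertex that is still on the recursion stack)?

Hilo→Galt

DFS from Lodi (visiting neighbors in alphabetical order); mark gray on enter, black on exit:
Lodi gray
  Brent gray
    Elko gray
      Dover gray
      Dover black
      Mesa gray
        Mesa→Dover: Dover black — skip
      Mesa black
    Elko black
    Brent→Mesa: Mesa black — skip
  Brent black
  Lodi→Dover: Dover black — skip
  Fargo gray
    Ione gray
      Jade gray
        Jade→Dover: Dover black — skip
      Jade black
    Ione black
  Fargo black
  Galt gray
    Galt→Brent: Brent black — skip
    Galt→Elko: Elko black — skip
    Galt→Fargo: Fargo black — skip
    Galt→Jade: Jade black — skip
    Napa gray
      Napa→Brent: Brent black — skip
      Napa→Elko: Elko black — skip
      Hilo gray
        Hilo→Elko: Elko black — skip
        Hilo→Galt: Galt is gray → back edge
First back edge: Hilo → Galt.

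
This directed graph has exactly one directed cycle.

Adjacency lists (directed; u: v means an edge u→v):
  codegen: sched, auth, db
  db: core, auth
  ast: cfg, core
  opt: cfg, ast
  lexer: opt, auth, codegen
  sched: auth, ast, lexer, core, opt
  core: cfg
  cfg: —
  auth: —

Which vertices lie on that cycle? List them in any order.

lexer, sched, codegen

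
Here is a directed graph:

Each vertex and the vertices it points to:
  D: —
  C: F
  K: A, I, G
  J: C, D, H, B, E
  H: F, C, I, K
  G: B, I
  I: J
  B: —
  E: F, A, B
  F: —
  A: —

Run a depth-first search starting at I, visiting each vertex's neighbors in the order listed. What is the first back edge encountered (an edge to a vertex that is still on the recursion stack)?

H→I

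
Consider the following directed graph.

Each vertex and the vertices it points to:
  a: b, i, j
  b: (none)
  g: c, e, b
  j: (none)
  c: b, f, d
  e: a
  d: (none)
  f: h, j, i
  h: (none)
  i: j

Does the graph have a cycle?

No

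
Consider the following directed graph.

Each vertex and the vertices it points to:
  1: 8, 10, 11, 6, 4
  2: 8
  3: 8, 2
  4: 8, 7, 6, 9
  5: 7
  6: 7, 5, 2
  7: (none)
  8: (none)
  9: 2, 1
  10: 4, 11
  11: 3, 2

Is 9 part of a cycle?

9 is on a cycle iff 9 can reach itself via ≥1 edge.
9 → 1 → 4 → 9 — yes.

Yes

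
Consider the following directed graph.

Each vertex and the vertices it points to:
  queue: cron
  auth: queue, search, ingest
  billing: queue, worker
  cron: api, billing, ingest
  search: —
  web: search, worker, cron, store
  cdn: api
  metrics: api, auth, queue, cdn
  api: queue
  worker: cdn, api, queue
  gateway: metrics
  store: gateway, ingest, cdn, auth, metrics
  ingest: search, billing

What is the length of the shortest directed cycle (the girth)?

3

For each vertex v, BFS finds the shortest path from v back to v.
The shortest such closed walk is cron → billing → queue → cron, length 3.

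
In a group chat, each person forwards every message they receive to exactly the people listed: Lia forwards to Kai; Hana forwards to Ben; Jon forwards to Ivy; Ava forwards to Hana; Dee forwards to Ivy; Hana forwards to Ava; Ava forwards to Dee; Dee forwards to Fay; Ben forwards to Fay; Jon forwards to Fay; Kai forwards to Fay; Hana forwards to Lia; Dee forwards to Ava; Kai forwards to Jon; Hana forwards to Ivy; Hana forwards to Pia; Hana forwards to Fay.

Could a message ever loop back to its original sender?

DFS with white/gray/black marking, starting from Jon:
Jon gray
  Fay gray
  Fay black
  Ivy gray
  Ivy black
Jon black
Kai gray
  Kai→Jon: Jon black — skip
  Kai→Fay: Fay black — skip
Kai black
Ben gray
  Ben→Fay: Fay black — skip
Ben black
Hana gray
  Hana→Fay: Fay black — skip
  Hana→Ben: Ben black — skip
  Lia gray
    Lia→Kai: Kai black — skip
  Lia black
  Ava gray
    Ava→Hana: Hana is gray → back edge
Back edge found, so a cycle exists: Hana → Ava → Hana.

Yes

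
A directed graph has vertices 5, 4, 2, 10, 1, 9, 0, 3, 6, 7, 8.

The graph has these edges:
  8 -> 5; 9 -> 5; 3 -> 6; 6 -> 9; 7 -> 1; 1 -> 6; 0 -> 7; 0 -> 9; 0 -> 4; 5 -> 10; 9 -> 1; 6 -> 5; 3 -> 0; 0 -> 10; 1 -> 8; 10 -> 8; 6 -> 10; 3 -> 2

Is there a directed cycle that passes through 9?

Yes

9 is on a cycle iff 9 can reach itself via ≥1 edge.
9 → 1 → 6 → 9 — yes.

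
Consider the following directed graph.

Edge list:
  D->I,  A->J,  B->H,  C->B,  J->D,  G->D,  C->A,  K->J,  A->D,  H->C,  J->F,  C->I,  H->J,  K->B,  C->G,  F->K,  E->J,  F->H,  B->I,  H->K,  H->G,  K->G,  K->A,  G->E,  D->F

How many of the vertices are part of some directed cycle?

10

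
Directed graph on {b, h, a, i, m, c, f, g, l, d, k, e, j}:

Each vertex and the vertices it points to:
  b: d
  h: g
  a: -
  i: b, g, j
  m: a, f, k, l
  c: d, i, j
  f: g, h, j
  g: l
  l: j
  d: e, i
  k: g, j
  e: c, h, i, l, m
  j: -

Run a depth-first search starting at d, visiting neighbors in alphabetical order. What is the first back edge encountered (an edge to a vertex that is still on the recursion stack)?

DFS from d (visiting neighbors in alphabetical order); mark gray on enter, black on exit:
d gray
  e gray
    c gray
      c→d: d is gray → back edge
First back edge: c → d.

c->d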